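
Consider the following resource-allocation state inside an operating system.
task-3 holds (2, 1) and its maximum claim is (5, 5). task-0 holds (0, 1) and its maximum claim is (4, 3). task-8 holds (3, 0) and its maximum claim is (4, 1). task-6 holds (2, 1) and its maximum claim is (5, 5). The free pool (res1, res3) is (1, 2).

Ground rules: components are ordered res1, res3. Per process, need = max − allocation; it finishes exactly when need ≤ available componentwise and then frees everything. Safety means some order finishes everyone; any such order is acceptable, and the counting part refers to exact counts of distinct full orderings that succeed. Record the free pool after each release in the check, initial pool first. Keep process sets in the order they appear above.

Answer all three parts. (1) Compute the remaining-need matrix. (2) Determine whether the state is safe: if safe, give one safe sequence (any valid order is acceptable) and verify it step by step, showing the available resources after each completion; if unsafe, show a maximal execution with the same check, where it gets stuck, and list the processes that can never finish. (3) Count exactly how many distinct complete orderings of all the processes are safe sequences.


(1) Remaining need (order res1, res3):
  task-3: (3, 4)
  task-0: (4, 2)
  task-8: (1, 1)
  task-6: (3, 4)
(2) The state is UNSAFE.
Key observation: once task-8, task-0 finish, the pool peaks at (4, 3) — and every remaining process still needs more res3 than that.
Going as far as possible: task-8, task-0; after that, nothing fits. Verifying each step:
  pool = (1, 2)
  run task-8 (needs (1, 1), free (1, 2)); after release of (3, 0) the pool is (4, 2)
  run task-0 (needs (4, 2), free (4, 2)); after release of (0, 1) the pool is (4, 3)
  blocked: task-3 wants (3, 4), pool (4, 3) — not enough res3
  blocked: task-6 wants (3, 4), pool (4, 3) — not enough res3
Never able to finish: task-3 and task-6.
(3) The exact count: 0 of the possible complete orderings are safe sequences.


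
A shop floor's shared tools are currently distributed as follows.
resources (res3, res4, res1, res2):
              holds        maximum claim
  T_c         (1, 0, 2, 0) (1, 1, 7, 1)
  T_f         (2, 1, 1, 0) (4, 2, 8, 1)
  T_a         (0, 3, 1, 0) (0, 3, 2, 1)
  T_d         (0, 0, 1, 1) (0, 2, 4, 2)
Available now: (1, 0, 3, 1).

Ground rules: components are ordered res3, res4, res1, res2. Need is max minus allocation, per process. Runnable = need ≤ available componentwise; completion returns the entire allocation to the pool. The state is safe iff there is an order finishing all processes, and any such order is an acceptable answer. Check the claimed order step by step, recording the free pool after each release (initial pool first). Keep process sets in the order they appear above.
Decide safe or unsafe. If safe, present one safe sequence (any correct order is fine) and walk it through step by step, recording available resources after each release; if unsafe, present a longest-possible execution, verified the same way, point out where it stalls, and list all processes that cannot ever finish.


SAFE, for example via the order T_a, T_d, T_c, T_f.
Key observation: at T_a the run first touches a limit — (0, 0, 1, 1) against (1, 0, 3, 1), exact on a resource it actually requests.
Check, step by step:
  pool = (1, 0, 3, 1)
  T_a: need (0, 0, 1, 1) fits (1, 0, 3, 1); releases (0, 3, 1, 0), pool now (1, 3, 4, 1)
  T_d: need (0, 2, 3, 1) fits (1, 3, 4, 1); releases (0, 0, 1, 1), pool now (1, 3, 5, 2)
  T_c: need (0, 1, 5, 1) fits (1, 3, 5, 2); releases (1, 0, 2, 0), pool now (2, 3, 7, 2)
  T_f: need (2, 1, 7, 1) fits (2, 3, 7, 2); releases (2, 1, 1, 0), pool now (4, 4, 8, 2)


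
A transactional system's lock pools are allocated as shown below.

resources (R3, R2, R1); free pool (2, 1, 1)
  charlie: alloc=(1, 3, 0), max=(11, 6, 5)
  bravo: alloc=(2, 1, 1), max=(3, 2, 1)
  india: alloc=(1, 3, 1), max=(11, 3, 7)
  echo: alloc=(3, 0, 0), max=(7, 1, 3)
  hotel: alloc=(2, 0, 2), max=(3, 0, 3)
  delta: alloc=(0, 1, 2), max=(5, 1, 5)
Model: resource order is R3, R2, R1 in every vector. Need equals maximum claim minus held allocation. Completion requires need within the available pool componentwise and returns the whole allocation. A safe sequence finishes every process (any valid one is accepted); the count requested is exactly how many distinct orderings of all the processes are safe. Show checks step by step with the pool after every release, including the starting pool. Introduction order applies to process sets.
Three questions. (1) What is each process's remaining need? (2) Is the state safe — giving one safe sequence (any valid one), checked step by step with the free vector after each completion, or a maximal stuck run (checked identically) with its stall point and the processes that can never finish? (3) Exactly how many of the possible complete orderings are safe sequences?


(1) Outstanding need per process (order R3, R2, R1):
  charlie: (10, 3, 5)
  bravo: (1, 1, 0)
  india: (10, 0, 6)
  echo: (4, 1, 3)
  hotel: (1, 0, 1)
  delta: (5, 0, 3)
(2) UNSAFE.
Key observation: even finishing hotel, bravo, delta, echo leaves just (9, 3, 6) free — too little R3 for any of the remaining processes.
A maximal execution: hotel, bravo, delta, echo — then nothing else fits. Check, step by step:
  pool = (2, 1, 1)
  run hotel (needs (1, 0, 1), free (2, 1, 1)); after release of (2, 0, 2) the pool is (4, 1, 3)
  run bravo (needs (1, 1, 0), free (4, 1, 3)); after release of (2, 1, 1) the pool is (6, 2, 4)
  run delta (needs (5, 0, 3), free (6, 2, 4)); after release of (0, 1, 2) the pool is (6, 3, 6)
  run echo (needs (4, 1, 3), free (6, 3, 6)); after release of (3, 0, 0) the pool is (9, 3, 6)
  blocked: charlie wants (10, 3, 5), pool (9, 3, 6) — not enough R3
  blocked: india wants (10, 0, 6), pool (9, 3, 6) — not enough R3
Processes that can never finish: charlie and india.
(3) Precisely 0 of the possible complete orderings are safe sequences.


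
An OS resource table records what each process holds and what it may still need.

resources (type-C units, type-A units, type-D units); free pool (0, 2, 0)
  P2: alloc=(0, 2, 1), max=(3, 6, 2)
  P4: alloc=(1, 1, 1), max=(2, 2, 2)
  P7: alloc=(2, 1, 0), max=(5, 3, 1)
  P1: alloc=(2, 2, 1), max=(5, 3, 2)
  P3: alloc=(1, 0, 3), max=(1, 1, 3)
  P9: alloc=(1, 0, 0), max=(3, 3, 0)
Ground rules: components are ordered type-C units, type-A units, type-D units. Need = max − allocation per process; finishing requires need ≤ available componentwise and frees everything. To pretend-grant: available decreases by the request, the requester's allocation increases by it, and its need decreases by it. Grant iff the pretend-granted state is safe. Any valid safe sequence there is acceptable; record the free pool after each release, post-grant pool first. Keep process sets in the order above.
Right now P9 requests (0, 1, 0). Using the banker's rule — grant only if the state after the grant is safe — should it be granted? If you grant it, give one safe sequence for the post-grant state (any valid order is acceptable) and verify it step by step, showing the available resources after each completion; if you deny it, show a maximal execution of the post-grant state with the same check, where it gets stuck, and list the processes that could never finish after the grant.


GRANT: granting preserves safety; a valid post-grant sequence is P3, P4, P9, P1, P7, P2.
Key observation: (0, 1, 0) free after granting still covers P3 first, and each release covers the next.
Verifying the post-grant state step by step:
  pool = (0, 1, 0)
  P3 needs (0, 1, 0) <= (0, 1, 0) -> finishes; pool += (1, 0, 3) = (1, 1, 3)
  P4 needs (1, 1, 1) <= (1, 1, 3) -> finishes; pool += (1, 1, 1) = (2, 2, 4)
  P9 needs (2, 2, 0) <= (2, 2, 4) -> finishes; pool += (1, 1, 0) = (3, 3, 4)
  P1 needs (3, 1, 1) <= (3, 3, 4) -> finishes; pool += (2, 2, 1) = (5, 5, 5)
  P7 needs (3, 2, 1) <= (5, 5, 5) -> finishes; pool += (2, 1, 0) = (7, 6, 5)
  P2 needs (3, 4, 1) <= (7, 6, 5) -> finishes; pool += (0, 2, 1) = (7, 8, 6)


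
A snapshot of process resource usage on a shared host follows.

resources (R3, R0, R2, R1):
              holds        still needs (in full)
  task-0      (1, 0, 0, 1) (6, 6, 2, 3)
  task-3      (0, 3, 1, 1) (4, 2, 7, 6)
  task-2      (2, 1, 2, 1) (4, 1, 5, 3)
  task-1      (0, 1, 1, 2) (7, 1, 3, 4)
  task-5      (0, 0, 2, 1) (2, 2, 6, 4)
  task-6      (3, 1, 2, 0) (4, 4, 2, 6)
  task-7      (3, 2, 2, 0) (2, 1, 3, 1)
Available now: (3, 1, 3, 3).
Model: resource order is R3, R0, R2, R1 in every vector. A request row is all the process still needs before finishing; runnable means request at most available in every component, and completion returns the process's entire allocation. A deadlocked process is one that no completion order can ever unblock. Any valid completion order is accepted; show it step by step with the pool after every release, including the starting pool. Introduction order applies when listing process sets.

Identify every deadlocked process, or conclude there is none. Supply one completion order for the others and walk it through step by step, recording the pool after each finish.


The deadlocked set is empty.
Key observation: task-7 can run right away; the returned allocation unlocks the remaining processes in turn.
The rest can finish in the order task-7, task-2, task-1, task-5, task-6, task-0, task-3. Check, step by step:
  pool = (3, 1, 3, 3)
  run task-7 (needs (2, 1, 3, 1), free (3, 1, 3, 3)); after release of (3, 2, 2, 0) the pool is (6, 3, 5, 3)
  run task-2 (needs (4, 1, 5, 3), free (6, 3, 5, 3)); after release of (2, 1, 2, 1) the pool is (8, 4, 7, 4)
  run task-1 (needs (7, 1, 3, 4), free (8, 4, 7, 4)); after release of (0, 1, 1, 2) the pool is (8, 5, 8, 6)
  run task-5 (needs (2, 2, 6, 4), free (8, 5, 8, 6)); after release of (0, 0, 2, 1) the pool is (8, 5, 10, 7)
  run task-6 (needs (4, 4, 2, 6), free (8, 5, 10, 7)); after release of (3, 1, 2, 0) the pool is (11, 6, 12, 7)
  run task-0 (needs (6, 6, 2, 3), free (11, 6, 12, 7)); after release of (1, 0, 0, 1) the pool is (12, 6, 12, 8)
  run task-3 (needs (4, 2, 7, 6), free (12, 6, 12, 8)); after release of (0, 3, 1, 1) the pool is (12, 9, 13, 9)


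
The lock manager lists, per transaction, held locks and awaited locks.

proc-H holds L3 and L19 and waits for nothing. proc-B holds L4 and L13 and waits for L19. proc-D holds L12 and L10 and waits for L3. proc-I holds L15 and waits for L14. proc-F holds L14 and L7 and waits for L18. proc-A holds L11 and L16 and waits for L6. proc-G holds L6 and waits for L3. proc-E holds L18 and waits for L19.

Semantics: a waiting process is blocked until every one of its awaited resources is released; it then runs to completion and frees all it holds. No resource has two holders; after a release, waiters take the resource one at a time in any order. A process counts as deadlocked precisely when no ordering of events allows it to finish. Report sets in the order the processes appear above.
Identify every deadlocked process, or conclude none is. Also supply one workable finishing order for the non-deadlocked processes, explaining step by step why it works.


No process is deadlocked.
Key observation: the wait graph is acyclic; completion cascades from the unblocked processes through everyone else.
A valid finishing order for the others: proc-H, proc-G, proc-E, proc-F, proc-I, proc-A, proc-B, proc-D.
Walking it through:
  proc-H: no waits; runs immediately, freeing L3 and L19
  run proc-G (all its waits — L3 — are resolved); releases L6
  run proc-E (all its waits — L19 — are resolved); releases L18
  run proc-F (all its waits — L18 — are resolved); releases L14 and L7
  run proc-I (all its waits — L14 — are resolved); releases L15
  run proc-A (all its waits — L6 — are resolved); releases L11 and L16
  run proc-B (all its waits — L19 — are resolved); releases L4 and L13
  run proc-D (all its waits — L3 — are resolved); releases L12 and L10


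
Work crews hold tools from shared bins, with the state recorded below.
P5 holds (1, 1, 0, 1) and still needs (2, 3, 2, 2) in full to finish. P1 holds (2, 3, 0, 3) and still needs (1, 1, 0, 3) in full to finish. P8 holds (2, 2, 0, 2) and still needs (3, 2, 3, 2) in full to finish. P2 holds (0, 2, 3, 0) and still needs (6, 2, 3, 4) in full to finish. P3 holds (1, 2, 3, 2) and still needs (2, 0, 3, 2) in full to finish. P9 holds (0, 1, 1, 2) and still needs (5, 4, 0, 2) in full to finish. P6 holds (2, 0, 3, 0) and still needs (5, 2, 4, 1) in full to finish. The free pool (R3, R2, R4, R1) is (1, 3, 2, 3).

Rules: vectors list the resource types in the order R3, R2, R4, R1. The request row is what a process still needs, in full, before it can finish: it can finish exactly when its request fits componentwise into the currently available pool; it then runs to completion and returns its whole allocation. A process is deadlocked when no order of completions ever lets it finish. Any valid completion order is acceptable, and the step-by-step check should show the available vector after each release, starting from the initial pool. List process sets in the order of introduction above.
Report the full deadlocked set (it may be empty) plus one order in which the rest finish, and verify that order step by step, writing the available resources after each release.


The deadlocked set is P8, P2, P3, P9 and P6.
Key observation: after P1, P5 the pool peaks at (4, 7, 2, 7), and each blocked process is short somewhere: P8 on R4; P2 on R3, R4; P3 on R4; P9 on R3; P6 on R3, R4.
The rest can finish in the order P1, P5. Verifying each step:
  pool = (1, 3, 2, 3)
  run P1 (needs (1, 1, 0, 3), free (1, 3, 2, 3)); after release of (2, 3, 0, 3) the pool is (3, 6, 2, 6)
  run P5 (needs (2, 3, 2, 2), free (3, 6, 2, 6)); after release of (1, 1, 0, 1) the pool is (4, 7, 2, 7)
The stuck group stays short no matter what:
  P8 still needs (3, 2, 3, 2) but only (4, 7, 2, 7) is free — short on R4
  P2 still needs (6, 2, 3, 4) but only (4, 7, 2, 7) is free — short on R3 and R4
  P3 still needs (2, 0, 3, 2) but only (4, 7, 2, 7) is free — short on R4
  P9 still needs (5, 4, 0, 2) but only (4, 7, 2, 7) is free — short on R3
  P6 still needs (5, 2, 4, 1) but only (4, 7, 2, 7) is free — short on R3 and R4


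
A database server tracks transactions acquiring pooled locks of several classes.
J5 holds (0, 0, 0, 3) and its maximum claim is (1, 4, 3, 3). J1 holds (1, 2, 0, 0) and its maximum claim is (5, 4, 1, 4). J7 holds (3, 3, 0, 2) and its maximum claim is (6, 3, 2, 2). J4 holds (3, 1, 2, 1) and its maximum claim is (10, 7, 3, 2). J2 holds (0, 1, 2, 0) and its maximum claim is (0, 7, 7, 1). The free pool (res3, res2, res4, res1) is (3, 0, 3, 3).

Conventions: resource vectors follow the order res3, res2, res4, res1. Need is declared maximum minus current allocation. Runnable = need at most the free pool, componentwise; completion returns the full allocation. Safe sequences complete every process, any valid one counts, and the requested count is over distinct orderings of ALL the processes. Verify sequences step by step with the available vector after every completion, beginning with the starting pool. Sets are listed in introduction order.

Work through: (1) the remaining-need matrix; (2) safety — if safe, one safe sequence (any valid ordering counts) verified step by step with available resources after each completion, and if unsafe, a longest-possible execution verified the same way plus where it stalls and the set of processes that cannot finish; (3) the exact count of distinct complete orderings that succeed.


(1) Remaining need (order res3, res2, res4, res1):
  J5: (1, 4, 3, 0)
  J1: (4, 2, 1, 4)
  J7: (3, 0, 2, 0)
  J4: (7, 6, 1, 1)
  J2: (0, 6, 5, 1)
(2) UNSAFE.
Key observation: after J7, J1, J5 complete, (7, 5, 3, 8) is the best the pool ever gets, yet each leftover process wants more res2.
The run J7, J1, J5 cannot be extended any further. Walking it through:
  pool = (3, 0, 3, 3)
  run J7 (needs (3, 0, 2, 0), free (3, 0, 3, 3)); after release of (3, 3, 0, 2) the pool is (6, 3, 3, 5)
  run J1 (needs (4, 2, 1, 4), free (6, 3, 3, 5)); after release of (1, 2, 0, 0) the pool is (7, 5, 3, 5)
  run J5 (needs (1, 4, 3, 0), free (7, 5, 3, 5)); after release of (0, 0, 0, 3) the pool is (7, 5, 3, 8)
  J4 still needs (7, 6, 1, 1) but only (7, 5, 3, 8) is free — short on res2
  J2 still needs (0, 6, 5, 1) but only (7, 5, 3, 8) is free — short on res2 and res4
Never able to finish: J4 and J2.
(3) Precisely 0 of the possible complete orderings are safe sequences.


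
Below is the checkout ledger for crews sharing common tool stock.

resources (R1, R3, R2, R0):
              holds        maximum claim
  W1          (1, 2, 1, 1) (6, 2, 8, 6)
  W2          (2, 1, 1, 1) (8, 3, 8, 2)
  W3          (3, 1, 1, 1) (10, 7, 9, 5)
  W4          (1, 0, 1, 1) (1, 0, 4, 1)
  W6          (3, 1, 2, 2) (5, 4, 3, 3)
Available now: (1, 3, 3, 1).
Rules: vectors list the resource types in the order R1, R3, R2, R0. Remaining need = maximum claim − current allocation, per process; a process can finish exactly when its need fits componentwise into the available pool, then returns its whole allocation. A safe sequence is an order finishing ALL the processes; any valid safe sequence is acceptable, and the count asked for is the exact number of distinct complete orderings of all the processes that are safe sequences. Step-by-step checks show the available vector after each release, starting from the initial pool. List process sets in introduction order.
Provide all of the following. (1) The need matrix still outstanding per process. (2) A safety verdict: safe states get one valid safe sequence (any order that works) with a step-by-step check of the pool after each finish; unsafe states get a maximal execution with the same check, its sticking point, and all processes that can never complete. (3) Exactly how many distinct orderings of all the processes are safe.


(1) Need matrix, components ordered R1, R3, R2, R0:
  W1: (5, 0, 7, 5)
  W2: (6, 2, 7, 1)
  W3: (7, 6, 8, 4)
  W4: (0, 0, 3, 0)
  W6: (2, 3, 1, 1)
(2) UNSAFE — no complete ordering exists.
Key observation: R2 is the bottleneck — with W4, W6 done the pool holds (5, 4, 6, 4), short of every remaining need.
Going as far as possible: W4, W6; after that, nothing fits. Check, step by step:
  pool = (1, 3, 3, 1)
  W4: need (0, 0, 3, 0) fits (1, 3, 3, 1); releases (1, 0, 1, 1), pool now (2, 3, 4, 2)
  W6: need (2, 3, 1, 1) fits (2, 3, 4, 2); releases (3, 1, 2, 2), pool now (5, 4, 6, 4)
  blocked: W1 wants (5, 0, 7, 5), pool (5, 4, 6, 4) — not enough R2 and R0
  blocked: W2 wants (6, 2, 7, 1), pool (5, 4, 6, 4) — not enough R1 and R2
  blocked: W3 wants (7, 6, 8, 4), pool (5, 4, 6, 4) — not enough R1, R3 and R2
Processes that can never finish: W1, W2 and W3.
(3) Exactly 0 of the possible complete orderings are safe sequences.


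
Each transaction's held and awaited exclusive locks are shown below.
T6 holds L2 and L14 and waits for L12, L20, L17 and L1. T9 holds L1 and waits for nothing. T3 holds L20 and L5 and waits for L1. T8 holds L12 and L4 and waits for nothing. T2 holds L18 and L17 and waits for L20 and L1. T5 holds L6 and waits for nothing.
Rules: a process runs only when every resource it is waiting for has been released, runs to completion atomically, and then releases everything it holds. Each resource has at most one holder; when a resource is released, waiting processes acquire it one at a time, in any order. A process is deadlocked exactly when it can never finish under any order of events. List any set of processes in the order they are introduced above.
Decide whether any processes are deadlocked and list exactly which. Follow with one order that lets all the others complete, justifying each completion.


No process is deadlocked.
Key observation: all waits point, directly or indirectly, at processes that can finish, so nothing is permanently blocked.
One completion order for the rest: T9, T8, T3, T2, T5, T6.
Verifying each step:
  T9 waits on nothing -> runs at once and releases L1
  T8 waits on nothing -> runs at once and releases L12 and L4
  T3: everything it awaited (L1) is free; runs, freeing L20 and L5
  T2: everything it awaited (L20 and L1) is free; runs, freeing L18 and L17
  T5 waits on nothing -> runs at once and releases L6
  T6: everything it awaited (L12, L20, L17 and L1) is free; runs, freeing L2 and L14


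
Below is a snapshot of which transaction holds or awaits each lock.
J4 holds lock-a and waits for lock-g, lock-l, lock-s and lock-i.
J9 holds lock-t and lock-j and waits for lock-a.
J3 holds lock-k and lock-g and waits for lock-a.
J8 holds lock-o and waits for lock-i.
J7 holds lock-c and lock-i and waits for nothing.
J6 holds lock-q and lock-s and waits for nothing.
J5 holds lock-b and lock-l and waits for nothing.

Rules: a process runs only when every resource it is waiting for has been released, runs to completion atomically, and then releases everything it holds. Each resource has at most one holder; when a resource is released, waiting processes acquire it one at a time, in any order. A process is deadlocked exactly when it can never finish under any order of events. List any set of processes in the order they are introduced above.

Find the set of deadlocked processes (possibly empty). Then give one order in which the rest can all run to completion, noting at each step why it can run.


Deadlocked set: J4, J9 and J3.
Key observation: the loop J4 -> J3 -> J4 blocks itself forever; J9 waits into the deadlock from upstream.
One completion order for the rest: J6, J5, J7, J8.
Check, step by step:
  J6: no waits; runs immediately, freeing lock-q and lock-s
  J5: no waits; runs immediately, freeing lock-b and lock-l
  J7: no waits; runs immediately, freeing lock-c and lock-i
  J8: everything it awaited (lock-i) is free; runs, freeing lock-o


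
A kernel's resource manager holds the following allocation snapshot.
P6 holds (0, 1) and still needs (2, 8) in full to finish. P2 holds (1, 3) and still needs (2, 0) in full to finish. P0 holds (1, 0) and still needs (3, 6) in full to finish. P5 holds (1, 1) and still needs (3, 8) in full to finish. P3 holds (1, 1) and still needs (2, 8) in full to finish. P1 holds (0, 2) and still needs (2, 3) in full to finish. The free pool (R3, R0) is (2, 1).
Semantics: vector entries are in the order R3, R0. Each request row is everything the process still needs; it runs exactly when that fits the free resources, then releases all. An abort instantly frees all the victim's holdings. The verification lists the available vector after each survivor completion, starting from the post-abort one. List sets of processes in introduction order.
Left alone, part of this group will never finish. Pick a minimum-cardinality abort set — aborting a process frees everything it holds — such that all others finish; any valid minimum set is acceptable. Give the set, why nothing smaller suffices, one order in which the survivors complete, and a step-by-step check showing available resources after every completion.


Minimum abort set: P6 and P5.
Key observation: the returned (1, 2) from P6 and P5 is what brings P3 — unrunnable before, under any order — into play at step 4.
Why nothing smaller works — every single abort fails: P6 alone leaves P5 blocked (short on R0); P2 alone leaves P6 blocked (short on R0); P0 alone leaves P6 blocked (short on R0); P5 alone leaves P6 blocked (short on R0); P3 alone leaves P6 blocked (short on R0); P1 alone leaves P6 blocked (short on R0).
Survivors finish in the order: P2, P0, P1, P3. Step-by-step check (pool after the aborts first):
  pool = (3, 3)
  P2 needs (2, 0) <= (3, 3) -> finishes; pool += (1, 3) = (4, 6)
  P0 needs (3, 6) <= (4, 6) -> finishes; pool += (1, 0) = (5, 6)
  P1 needs (2, 3) <= (5, 6) -> finishes; pool += (0, 2) = (5, 8)
  P3 needs (2, 8) <= (5, 8) -> finishes; pool += (1, 1) = (6, 9)


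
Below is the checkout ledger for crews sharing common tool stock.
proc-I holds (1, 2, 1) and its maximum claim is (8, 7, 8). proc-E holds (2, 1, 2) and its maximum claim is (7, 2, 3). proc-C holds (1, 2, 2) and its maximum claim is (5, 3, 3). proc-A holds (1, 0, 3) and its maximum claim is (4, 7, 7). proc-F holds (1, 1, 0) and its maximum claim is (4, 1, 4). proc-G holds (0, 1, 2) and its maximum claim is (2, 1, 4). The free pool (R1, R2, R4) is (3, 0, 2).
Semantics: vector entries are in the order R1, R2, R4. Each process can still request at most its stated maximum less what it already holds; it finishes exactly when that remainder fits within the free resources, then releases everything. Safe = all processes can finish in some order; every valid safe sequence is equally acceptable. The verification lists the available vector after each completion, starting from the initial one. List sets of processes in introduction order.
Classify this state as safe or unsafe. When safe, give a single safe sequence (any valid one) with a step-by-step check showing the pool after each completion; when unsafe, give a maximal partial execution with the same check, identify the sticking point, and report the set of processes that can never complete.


SAFE — a valid safe sequence is proc-G, proc-F, proc-C, proc-E, proc-I, proc-A.
Key observation: reading the order forward, proc-G is the first process whose need (2, 0, 2) meets the free pool (3, 0, 2) exactly on a resource it requests.
Verifying each step:
  pool = (3, 0, 2)
  proc-G: need (2, 0, 2) fits (3, 0, 2); releases (0, 1, 2), pool now (3, 1, 4)
  proc-F: need (3, 0, 4) fits (3, 1, 4); releases (1, 1, 0), pool now (4, 2, 4)
  proc-C: need (4, 1, 1) fits (4, 2, 4); releases (1, 2, 2), pool now (5, 4, 6)
  proc-E: need (5, 1, 1) fits (5, 4, 6); releases (2, 1, 2), pool now (7, 5, 8)
  proc-I: need (7, 5, 7) fits (7, 5, 8); releases (1, 2, 1), pool now (8, 7, 9)
  proc-A: need (3, 7, 4) fits (8, 7, 9); releases (1, 0, 3), pool now (9, 7, 12)


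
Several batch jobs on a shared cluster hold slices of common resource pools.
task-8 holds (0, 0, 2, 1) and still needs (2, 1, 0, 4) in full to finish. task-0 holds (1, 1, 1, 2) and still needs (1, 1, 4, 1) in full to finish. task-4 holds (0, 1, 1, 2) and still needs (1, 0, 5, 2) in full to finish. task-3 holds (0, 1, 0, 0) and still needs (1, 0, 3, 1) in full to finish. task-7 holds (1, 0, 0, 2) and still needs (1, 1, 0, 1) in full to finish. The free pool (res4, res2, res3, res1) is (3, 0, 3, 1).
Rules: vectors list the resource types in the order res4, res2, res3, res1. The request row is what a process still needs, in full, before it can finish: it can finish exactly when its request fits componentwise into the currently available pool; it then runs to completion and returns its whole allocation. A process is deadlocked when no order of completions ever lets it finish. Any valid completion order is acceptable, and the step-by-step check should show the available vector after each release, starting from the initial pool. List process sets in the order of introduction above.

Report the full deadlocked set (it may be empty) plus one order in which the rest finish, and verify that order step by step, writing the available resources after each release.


Deadlocked set: task-8, task-0 and task-4.
Key observation: after task-3, task-7 the pool peaks at (4, 1, 3, 3), and each blocked process is short somewhere: task-8 on res1; task-0 on res3; task-4 on res3.
A valid finishing order for the others: task-3, task-7. Verifying each step:
  pool = (3, 0, 3, 1)
  task-3: need (1, 0, 3, 1) fits (3, 0, 3, 1); releases (0, 1, 0, 0), pool now (3, 1, 3, 1)
  task-7: need (1, 1, 0, 1) fits (3, 1, 3, 1); releases (1, 0, 0, 2), pool now (4, 1, 3, 3)
The blocked processes can never fit:
  task-8 cannot run: need (2, 1, 0, 4) vs free (4, 1, 3, 3) (insufficient res1)
  task-0 cannot run: need (1, 1, 4, 1) vs free (4, 1, 3, 3) (insufficient res3)
  task-4 cannot run: need (1, 0, 5, 2) vs free (4, 1, 3, 3) (insufficient res3)


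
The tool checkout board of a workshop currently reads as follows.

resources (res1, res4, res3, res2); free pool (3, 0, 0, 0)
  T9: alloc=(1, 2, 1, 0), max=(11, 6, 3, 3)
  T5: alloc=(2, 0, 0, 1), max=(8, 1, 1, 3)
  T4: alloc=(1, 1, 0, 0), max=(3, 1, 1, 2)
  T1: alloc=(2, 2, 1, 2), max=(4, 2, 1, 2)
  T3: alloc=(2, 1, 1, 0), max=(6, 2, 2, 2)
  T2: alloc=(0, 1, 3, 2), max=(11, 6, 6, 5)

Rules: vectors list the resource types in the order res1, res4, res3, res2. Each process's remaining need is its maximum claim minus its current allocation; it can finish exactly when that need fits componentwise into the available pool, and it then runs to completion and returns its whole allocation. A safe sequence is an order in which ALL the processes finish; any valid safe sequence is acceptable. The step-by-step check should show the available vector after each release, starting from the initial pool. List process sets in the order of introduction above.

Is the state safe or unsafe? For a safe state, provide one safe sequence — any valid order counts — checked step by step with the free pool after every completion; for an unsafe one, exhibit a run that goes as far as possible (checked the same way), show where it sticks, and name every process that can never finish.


SAFE, for example via the order T1, T3, T5, T4, T9, T2.
Key observation: T3 is the earliest step where a requested resource binds exactly: need (4, 1, 1, 2), pool (5, 2, 1, 2) at its turn.
Verifying each step:
  pool = (3, 0, 0, 0)
  T1: need (2, 0, 0, 0) fits (3, 0, 0, 0); releases (2, 2, 1, 2), pool now (5, 2, 1, 2)
  T3: need (4, 1, 1, 2) fits (5, 2, 1, 2); releases (2, 1, 1, 0), pool now (7, 3, 2, 2)
  T5: need (6, 1, 1, 2) fits (7, 3, 2, 2); releases (2, 0, 0, 1), pool now (9, 3, 2, 3)
  T4: need (2, 0, 1, 2) fits (9, 3, 2, 3); releases (1, 1, 0, 0), pool now (10, 4, 2, 3)
  T9: need (10, 4, 2, 3) fits (10, 4, 2, 3); releases (1, 2, 1, 0), pool now (11, 6, 3, 3)
  T2: need (11, 5, 3, 3) fits (11, 6, 3, 3); releases (0, 1, 3, 2), pool now (11, 7, 6, 5)


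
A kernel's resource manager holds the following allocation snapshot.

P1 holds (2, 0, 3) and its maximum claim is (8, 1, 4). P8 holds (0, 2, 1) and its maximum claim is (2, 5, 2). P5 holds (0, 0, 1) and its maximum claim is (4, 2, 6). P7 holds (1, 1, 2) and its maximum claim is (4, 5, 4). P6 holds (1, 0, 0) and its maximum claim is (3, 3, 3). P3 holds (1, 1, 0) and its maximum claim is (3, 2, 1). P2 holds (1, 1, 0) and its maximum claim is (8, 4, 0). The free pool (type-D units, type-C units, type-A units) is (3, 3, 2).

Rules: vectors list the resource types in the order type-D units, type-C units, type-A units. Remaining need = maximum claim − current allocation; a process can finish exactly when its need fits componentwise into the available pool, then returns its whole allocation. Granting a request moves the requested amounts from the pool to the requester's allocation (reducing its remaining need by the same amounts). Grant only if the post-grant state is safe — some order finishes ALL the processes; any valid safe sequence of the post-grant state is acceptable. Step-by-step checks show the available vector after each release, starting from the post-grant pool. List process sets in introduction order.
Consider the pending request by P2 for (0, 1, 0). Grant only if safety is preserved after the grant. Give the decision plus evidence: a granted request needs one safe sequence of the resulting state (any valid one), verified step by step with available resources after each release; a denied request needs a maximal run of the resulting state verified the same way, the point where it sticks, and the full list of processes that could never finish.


GRANT. The post-grant state is safe; one safe sequence: P3, P8, P6, P7, P5, P1, P2.
Key observation: even at the reduced pool (3, 2, 2), P3 fits immediately, so safety survives the grant.
Check on the post-grant state, step by step:
  pool = (3, 2, 2)
  run P3 (needs (2, 1, 1), free (3, 2, 2)); after release of (1, 1, 0) the pool is (4, 3, 2)
  run P8 (needs (2, 3, 1), free (4, 3, 2)); after release of (0, 2, 1) the pool is (4, 5, 3)
  run P6 (needs (2, 3, 3), free (4, 5, 3)); after release of (1, 0, 0) the pool is (5, 5, 3)
  run P7 (needs (3, 4, 2), free (5, 5, 3)); after release of (1, 1, 2) the pool is (6, 6, 5)
  run P5 (needs (4, 2, 5), free (6, 6, 5)); after release of (0, 0, 1) the pool is (6, 6, 6)
  run P1 (needs (6, 1, 1), free (6, 6, 6)); after release of (2, 0, 3) the pool is (8, 6, 9)
  run P2 (needs (7, 2, 0), free (8, 6, 9)); after release of (1, 2, 0) the pool is (9, 8, 9)


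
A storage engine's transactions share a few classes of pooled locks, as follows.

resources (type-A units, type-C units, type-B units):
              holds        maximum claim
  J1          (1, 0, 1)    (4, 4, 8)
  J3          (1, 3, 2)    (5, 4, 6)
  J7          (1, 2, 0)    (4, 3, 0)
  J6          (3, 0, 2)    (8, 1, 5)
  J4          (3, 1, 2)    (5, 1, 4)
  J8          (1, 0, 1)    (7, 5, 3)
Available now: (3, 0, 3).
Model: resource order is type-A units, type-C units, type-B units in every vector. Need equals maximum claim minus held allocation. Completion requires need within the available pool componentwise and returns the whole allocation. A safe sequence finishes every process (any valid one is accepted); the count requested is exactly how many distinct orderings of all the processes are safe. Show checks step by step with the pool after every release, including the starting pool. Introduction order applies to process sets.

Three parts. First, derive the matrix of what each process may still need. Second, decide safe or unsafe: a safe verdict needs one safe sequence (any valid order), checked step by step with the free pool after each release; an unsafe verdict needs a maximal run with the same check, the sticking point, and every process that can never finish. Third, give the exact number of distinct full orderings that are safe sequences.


(1) Remaining need (order type-A units, type-C units, type-B units):
  J1: (3, 4, 7)
  J3: (4, 1, 4)
  J7: (3, 1, 0)
  J6: (5, 1, 3)
  J4: (2, 0, 2)
  J8: (6, 5, 2)
(2) The state is SAFE; one workable sequence: J4, J7, J3, J8, J6, J1.
Key observation: J7 is the earliest step where a requested resource binds exactly: need (3, 1, 0), pool (6, 1, 5) at its turn.
Check, step by step:
  pool = (3, 0, 3)
  J4: need (2, 0, 2) fits (3, 0, 3); releases (3, 1, 2), pool now (6, 1, 5)
  J7: need (3, 1, 0) fits (6, 1, 5); releases (1, 2, 0), pool now (7, 3, 5)
  J3: need (4, 1, 4) fits (7, 3, 5); releases (1, 3, 2), pool now (8, 6, 7)
  J8: need (6, 5, 2) fits (8, 6, 7); releases (1, 0, 1), pool now (9, 6, 8)
  J6: need (5, 1, 3) fits (9, 6, 8); releases (3, 0, 2), pool now (12, 6, 10)
  J1: need (3, 4, 7) fits (12, 6, 10); releases (1, 0, 1), pool now (13, 6, 11)
(3) Exactly 25 of the possible complete orderings are safe sequences.


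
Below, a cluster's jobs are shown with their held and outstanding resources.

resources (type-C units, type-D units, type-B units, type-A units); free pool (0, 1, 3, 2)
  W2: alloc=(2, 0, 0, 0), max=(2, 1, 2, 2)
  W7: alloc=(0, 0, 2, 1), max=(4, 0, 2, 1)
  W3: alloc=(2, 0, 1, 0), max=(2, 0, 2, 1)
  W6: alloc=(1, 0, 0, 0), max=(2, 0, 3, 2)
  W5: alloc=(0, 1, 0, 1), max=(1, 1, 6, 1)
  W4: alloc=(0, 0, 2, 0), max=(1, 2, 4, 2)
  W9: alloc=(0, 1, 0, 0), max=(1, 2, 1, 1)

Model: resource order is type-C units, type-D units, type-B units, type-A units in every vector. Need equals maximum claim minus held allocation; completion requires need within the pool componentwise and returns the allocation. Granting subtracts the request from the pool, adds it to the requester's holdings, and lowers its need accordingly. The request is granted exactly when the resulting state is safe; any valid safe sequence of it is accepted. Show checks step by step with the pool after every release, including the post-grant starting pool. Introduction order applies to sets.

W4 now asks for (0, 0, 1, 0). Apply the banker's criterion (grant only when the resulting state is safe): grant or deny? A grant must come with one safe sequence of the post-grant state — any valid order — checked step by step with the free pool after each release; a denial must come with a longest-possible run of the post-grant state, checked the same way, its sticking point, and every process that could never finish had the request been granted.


GRANT — the state after the grant stays safe, e.g. via W3, W9, W2, W6, W4, W7, W5.
Key observation: granting shrinks the pool to (0, 1, 2, 2), yet W3 still fits and the chain goes through.
Step-by-step check of the post-grant state:
  pool = (0, 1, 2, 2)
  W3 needs (0, 0, 1, 1) <= (0, 1, 2, 2) -> finishes; pool += (2, 0, 1, 0) = (2, 1, 3, 2)
  W9 needs (1, 1, 1, 1) <= (2, 1, 3, 2) -> finishes; pool += (0, 1, 0, 0) = (2, 2, 3, 2)
  W2 needs (0, 1, 2, 2) <= (2, 2, 3, 2) -> finishes; pool += (2, 0, 0, 0) = (4, 2, 3, 2)
  W6 needs (1, 0, 3, 2) <= (4, 2, 3, 2) -> finishes; pool += (1, 0, 0, 0) = (5, 2, 3, 2)
  W4 needs (1, 2, 1, 2) <= (5, 2, 3, 2) -> finishes; pool += (0, 0, 3, 0) = (5, 2, 6, 2)
  W7 needs (4, 0, 0, 0) <= (5, 2, 6, 2) -> finishes; pool += (0, 0, 2, 1) = (5, 2, 8, 3)
  W5 needs (1, 0, 6, 0) <= (5, 2, 8, 3) -> finishes; pool += (0, 1, 0, 1) = (5, 3, 8, 4)


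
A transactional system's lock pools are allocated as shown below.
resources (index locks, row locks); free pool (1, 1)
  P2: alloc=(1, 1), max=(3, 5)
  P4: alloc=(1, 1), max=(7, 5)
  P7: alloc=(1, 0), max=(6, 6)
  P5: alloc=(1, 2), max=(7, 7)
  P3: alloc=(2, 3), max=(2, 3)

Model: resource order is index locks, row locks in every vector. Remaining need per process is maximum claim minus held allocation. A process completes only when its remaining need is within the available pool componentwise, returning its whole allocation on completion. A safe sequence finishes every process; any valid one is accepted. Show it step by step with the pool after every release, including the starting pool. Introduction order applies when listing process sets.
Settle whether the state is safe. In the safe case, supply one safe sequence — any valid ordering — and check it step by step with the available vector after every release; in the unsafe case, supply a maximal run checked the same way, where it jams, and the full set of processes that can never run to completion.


UNSAFE — no complete ordering exists.
Key observation: once P3, P2 finish, the pool peaks at (4, 5) — and every remaining process still needs more index locks than that.
Going as far as possible: P3, P2; after that, nothing fits. Verifying each step:
  pool = (1, 1)
  P3 needs (0, 0) <= (1, 1) -> finishes; pool += (2, 3) = (3, 4)
  P2 needs (2, 4) <= (3, 4) -> finishes; pool += (1, 1) = (4, 5)
  blocked: P4 wants (6, 4), pool (4, 5) — not enough index locks
  blocked: P7 wants (5, 6), pool (4, 5) — not enough index locks and row locks
  blocked: P5 wants (6, 5), pool (4, 5) — not enough index locks
Processes that can never finish: P4, P7 and P5.


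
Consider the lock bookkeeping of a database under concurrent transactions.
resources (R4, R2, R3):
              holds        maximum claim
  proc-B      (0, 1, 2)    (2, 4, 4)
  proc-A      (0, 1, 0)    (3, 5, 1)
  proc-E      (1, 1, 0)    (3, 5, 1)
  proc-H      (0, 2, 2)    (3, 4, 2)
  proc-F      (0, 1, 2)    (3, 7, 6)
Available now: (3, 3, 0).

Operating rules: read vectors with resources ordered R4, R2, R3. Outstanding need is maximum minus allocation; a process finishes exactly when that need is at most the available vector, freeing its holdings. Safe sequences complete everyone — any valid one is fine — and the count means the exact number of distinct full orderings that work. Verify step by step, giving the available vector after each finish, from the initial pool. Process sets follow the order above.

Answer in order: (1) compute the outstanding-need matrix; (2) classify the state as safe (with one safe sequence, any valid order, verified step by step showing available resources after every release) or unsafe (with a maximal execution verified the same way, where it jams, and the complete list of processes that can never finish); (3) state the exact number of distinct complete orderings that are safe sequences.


(1) Outstanding need per process (order R4, R2, R3):
  proc-B: (2, 3, 2)
  proc-A: (3, 4, 1)
  proc-E: (2, 4, 1)
  proc-H: (3, 2, 0)
  proc-F: (3, 6, 4)
(2) SAFE, for example via the order proc-H, proc-A, proc-E, proc-B, proc-F.
Key observation: proc-H is the earliest step where a requested resource binds exactly: need (3, 2, 0), pool (3, 3, 0) at its turn.
Step-by-step check:
  pool = (3, 3, 0)
  proc-H: need (3, 2, 0) fits (3, 3, 0); releases (0, 2, 2), pool now (3, 5, 2)
  proc-A: need (3, 4, 1) fits (3, 5, 2); releases (0, 1, 0), pool now (3, 6, 2)
  proc-E: need (2, 4, 1) fits (3, 6, 2); releases (1, 1, 0), pool now (4, 7, 2)
  proc-B: need (2, 3, 2) fits (4, 7, 2); releases (0, 1, 2), pool now (4, 8, 4)
  proc-F: need (3, 6, 4) fits (4, 8, 4); releases (0, 1, 2), pool now (4, 9, 6)
(3) The exact count: 12 of the possible complete orderings are safe sequences.
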